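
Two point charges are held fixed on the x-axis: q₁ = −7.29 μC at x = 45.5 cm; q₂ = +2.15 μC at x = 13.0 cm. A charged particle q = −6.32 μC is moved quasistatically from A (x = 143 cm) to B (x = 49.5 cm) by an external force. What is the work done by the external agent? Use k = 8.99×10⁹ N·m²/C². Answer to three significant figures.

For quasistatic motion the external work equals the change in potential energy: W_ext = qΔV = q(V_B − V_A).
At A: distances to the source charges are 0.975 m, 1.30 m; V_A = Σ kqᵢ/rᵢ = -5.23×10⁴ V.
At B: distances to the source charges are 0.0400 m, 0.365 m; V_B = Σ kqᵢ/rᵢ = -1.59×10⁶ V.
ΔV = V_B − V_A = -1.53×10⁶ V.
W_ext = qΔV = (-6.32×10⁻⁶ C)(-1.53×10⁶ V) = 9.69 J.

9.69 J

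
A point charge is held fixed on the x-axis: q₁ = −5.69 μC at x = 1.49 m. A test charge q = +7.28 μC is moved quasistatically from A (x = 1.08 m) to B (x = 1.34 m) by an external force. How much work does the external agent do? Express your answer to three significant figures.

-1.57 J

For quasistatic motion the external work equals the change in potential energy: W_ext = qΔV = q(V_B − V_A).
At A: distance to the source charge is 0.410 m; V_A = kq₁/r = -1.25×10⁵ V.
At B: distance to the source charge is 0.150 m; V_B = kq₁/r = -3.41×10⁵ V.
ΔV = V_B − V_A = -2.16×10⁵ V.
W_ext = qΔV = (7.28×10⁻⁶ C)(-2.16×10⁵ V) = -1.57 J.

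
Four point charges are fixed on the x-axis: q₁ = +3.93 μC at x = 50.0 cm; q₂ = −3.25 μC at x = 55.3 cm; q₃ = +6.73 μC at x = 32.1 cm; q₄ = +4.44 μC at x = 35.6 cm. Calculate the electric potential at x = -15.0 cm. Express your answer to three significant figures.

The total potential is the scalar sum of each charge's contribution, V = Σ kqᵢ/rᵢ.
Distances from the field point to each charge: r₁ = 0.650 m, r₂ = 0.703 m, r₃ = 0.471 m, r₄ = 0.506 m.
V = k[(3.93×10⁻⁶)/(0.650) + (-3.25×10⁻⁶)/(0.703) + (6.73×10⁻⁶)/(0.471) + (4.44×10⁻⁶)/(0.506)] = 2.20×10⁵ V.

2.20×10⁵ V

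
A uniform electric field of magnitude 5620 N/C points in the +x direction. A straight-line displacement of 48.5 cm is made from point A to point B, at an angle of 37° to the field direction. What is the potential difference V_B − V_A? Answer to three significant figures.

-2180 V

Only the component of displacement along E changes the potential: ΔV = −E·d·cosθ.
ΔV = −(5620 V/m)(0.485 m)cos37° = -2180 V.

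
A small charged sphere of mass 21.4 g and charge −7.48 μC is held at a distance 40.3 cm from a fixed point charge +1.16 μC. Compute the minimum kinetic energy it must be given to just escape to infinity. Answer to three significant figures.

0.194 J

To just escape, total mechanical energy must reach zero at infinity: ½mv²_min + U = 0, so ½mv²_min = −U = |kQq|/r.
|U| = |kQq|/r = (8.99×10⁹ N·m²/C²)(1.16×10⁻⁶)(7.48×10⁻⁶)/(0.403) = 0.194 J.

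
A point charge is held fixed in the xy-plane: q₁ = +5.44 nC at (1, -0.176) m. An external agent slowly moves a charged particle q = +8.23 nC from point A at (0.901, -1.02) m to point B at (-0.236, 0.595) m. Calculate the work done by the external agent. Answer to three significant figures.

For quasistatic motion the external work equals the change in potential energy: W_ext = qΔV = q(V_B − V_A).
At A: distance to the source charge is 0.850 m; V_A = kq₁/r = 57.6 V.
At B: distance to the source charge is 1.46 m; V_B = kq₁/r = 33.6 V.
ΔV = V_B − V_A = -24.0 V.
W_ext = qΔV = (8.23×10⁻⁹ C)(-24.0 V) = -1.97×10⁻⁷ J.

-1.97×10⁻⁷ J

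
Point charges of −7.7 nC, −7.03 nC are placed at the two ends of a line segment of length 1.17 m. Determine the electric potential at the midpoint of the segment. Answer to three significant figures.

Electric potential is a scalar, so the contributions from each charge add algebraically: V = Σ kqᵢ/rᵢ.
Each charge is 0.585 m from the midpoint.
V = k[(-7.70×10⁻⁹)/(0.585) + (-7.03×10⁻⁹)/(0.585)] = -226 V.

-226 V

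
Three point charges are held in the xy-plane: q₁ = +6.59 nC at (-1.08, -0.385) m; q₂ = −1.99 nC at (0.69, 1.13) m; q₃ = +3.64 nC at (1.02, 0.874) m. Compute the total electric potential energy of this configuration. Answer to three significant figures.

-1.18×10⁻⁷ J

The work to assemble the configuration equals its total potential energy, U = Σ kqᵢqⱼ/rᵢⱼ over all pairs.
Pair separations: r₁₂ = 2.33 m, r₁₃ = 2.45 m, r₂₃ = 0.418 m.
U = (-5.06×10⁻⁸) + (8.81×10⁻⁸) + (-1.56×10⁻⁷) = -1.18×10⁻⁷ J.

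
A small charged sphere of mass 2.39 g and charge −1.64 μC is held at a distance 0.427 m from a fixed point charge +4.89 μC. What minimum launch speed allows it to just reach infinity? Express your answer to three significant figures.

To just escape, total mechanical energy must reach zero at infinity: ½mv²_min + U = 0, so ½mv²_min = −U = |kQq|/r.
|U| = |kQq|/r = (8.99×10⁹ N·m²/C²)(4.89×10⁻⁶)(1.64×10⁻⁶)/(0.427) = 0.169 J.
v_min = √(2|U|/m) = √(2·0.169/2.39×10⁻³) = 11.9 m/s.

11.9 m/s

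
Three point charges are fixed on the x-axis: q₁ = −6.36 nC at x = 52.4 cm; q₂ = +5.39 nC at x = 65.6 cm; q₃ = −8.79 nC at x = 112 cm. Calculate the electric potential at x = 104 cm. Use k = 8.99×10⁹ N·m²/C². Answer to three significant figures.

Electric potential is a scalar, so the contributions from each charge add algebraically: V = Σ kqᵢ/rᵢ.
Distances from the field point to each charge: r₁ = 0.516 m, r₂ = 0.384 m, r₃ = 0.0800 m.
V = k[(-6.36×10⁻⁹)/(0.516) + (5.39×10⁻⁹)/(0.384) + (-8.79×10⁻⁹)/(0.0800)] = -972 V.

-972 V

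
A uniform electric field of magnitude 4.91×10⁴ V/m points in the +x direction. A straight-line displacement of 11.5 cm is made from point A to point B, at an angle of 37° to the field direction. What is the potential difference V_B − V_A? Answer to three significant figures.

-4510 V

Only the component of displacement along E changes the potential: ΔV = −E·d·cosθ.
ΔV = −(4.91×10⁴ V/m)(0.115 m)cos37° = -4510 V.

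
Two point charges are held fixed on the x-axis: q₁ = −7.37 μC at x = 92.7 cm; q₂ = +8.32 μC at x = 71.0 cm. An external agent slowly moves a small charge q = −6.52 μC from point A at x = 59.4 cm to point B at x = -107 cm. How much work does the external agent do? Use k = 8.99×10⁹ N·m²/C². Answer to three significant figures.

2.85 J

For quasistatic motion the external work equals the change in potential energy: W_ext = qΔV = q(V_B − V_A).
At A: distances to the source charges are 0.333 m, 0.116 m; V_A = Σ kqᵢ/rᵢ = 4.46×10⁵ V.
At B: distances to the source charges are 2.00 m, 1.78 m; V_B = Σ kqᵢ/rᵢ = 8840 V.
ΔV = V_B − V_A = -4.37×10⁵ V.
W_ext = qΔV = (-6.52×10⁻⁶ C)(-4.37×10⁵ V) = 2.85 J.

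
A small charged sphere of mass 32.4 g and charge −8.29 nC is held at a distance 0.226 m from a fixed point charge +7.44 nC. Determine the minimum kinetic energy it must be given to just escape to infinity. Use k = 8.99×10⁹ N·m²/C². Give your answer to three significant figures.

2.45×10⁻⁶ J

To just escape, total mechanical energy must reach zero at infinity: ½mv²_min + U = 0, so ½mv²_min = −U = |kQq|/r.
|U| = |kQq|/r = (8.99×10⁹ N·m²/C²)(7.44×10⁻⁹)(8.29×10⁻⁹)/(0.226) = 2.45×10⁻⁶ J.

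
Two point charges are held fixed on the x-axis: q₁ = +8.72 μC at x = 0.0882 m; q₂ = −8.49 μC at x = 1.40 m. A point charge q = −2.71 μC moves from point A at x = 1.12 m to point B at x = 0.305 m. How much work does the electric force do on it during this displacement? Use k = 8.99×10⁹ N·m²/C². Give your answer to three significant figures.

1.32 J

The work done by the electric force is W_field = −ΔU = −q(V_B − V_A) = q(V_A − V_B).
At A: distances to the source charges are 1.03 m, 0.280 m; V_A = Σ kqᵢ/rᵢ = -1.97×10⁵ V.
At B: distances to the source charges are 0.217 m, 1.09 m; V_B = Σ kqᵢ/rᵢ = 2.92×10⁵ V.
ΔV = V_B − V_A = 4.89×10⁵ V.
W_field = −qΔV = −(-2.71×10⁻⁶ C)(4.89×10⁵ V) = 1.32 J.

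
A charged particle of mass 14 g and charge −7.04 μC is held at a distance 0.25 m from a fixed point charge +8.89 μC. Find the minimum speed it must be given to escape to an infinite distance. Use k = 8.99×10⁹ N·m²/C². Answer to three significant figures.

17.9 m/s

To just escape, total mechanical energy must reach zero at infinity: ½mv²_min + U = 0, so ½mv²_min = −U = |kQq|/r.
|U| = |kQq|/r = (8.99×10⁹ N·m²/C²)(8.89×10⁻⁶)(7.04×10⁻⁶)/(0.250) = 2.25 J.
v_min = √(2|U|/m) = √(2·2.25/0.0140) = 17.9 m/s.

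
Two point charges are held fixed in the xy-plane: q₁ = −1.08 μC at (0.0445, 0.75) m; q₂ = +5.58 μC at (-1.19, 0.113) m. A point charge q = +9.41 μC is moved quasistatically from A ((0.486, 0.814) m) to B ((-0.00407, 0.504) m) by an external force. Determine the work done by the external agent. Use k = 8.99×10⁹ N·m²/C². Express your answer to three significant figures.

For quasistatic motion the external work equals the change in potential energy: W_ext = qΔV = q(V_B − V_A).
At A: distances to the source charges are 0.446 m, 1.82 m; V_A = Σ kqᵢ/rᵢ = 5850 V.
At B: distances to the source charges are 0.251 m, 1.25 m; V_B = Σ kqᵢ/rᵢ = 1450 V.
ΔV = V_B − V_A = -4400 V.
W_ext = qΔV = (9.41×10⁻⁶ C)(-4400 V) = -0.0414 J.

-0.0414 J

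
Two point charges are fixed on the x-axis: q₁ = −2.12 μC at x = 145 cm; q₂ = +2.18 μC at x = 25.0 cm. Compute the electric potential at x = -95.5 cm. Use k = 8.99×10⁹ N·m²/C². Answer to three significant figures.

8340 V

Electric potential is a scalar, so the contributions from each charge add algebraically: V = Σ kqᵢ/rᵢ.
Distances from the field point to each charge: r₁ = 2.40 m, r₂ = 1.21 m.
V = k[(-2.12×10⁻⁶)/(2.40) + (2.18×10⁻⁶)/(1.21)] = 8340 V.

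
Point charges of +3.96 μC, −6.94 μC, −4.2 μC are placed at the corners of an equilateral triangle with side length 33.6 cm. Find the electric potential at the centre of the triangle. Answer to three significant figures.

The total potential is the scalar sum of each charge's contribution, V = Σ kqᵢ/rᵢ.
The distance from each vertex to the centroid is a/√3 = 0.194 m.
V = k[(3.96×10⁻⁶)/(0.194) + (-6.94×10⁻⁶)/(0.194) + (-4.20×10⁻⁶)/(0.194)] = -3.33×10⁵ V.

-3.33×10⁵ V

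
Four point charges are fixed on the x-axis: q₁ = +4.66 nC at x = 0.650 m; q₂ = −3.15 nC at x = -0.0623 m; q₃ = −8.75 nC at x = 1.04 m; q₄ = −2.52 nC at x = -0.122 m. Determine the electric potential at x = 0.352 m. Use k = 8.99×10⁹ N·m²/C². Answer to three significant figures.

The total potential is the scalar sum of each charge's contribution, V = Σ kqᵢ/rᵢ.
Distances from the field point to each charge: r₁ = 0.298 m, r₂ = 0.414 m, r₃ = 0.688 m, r₄ = 0.474 m.
V = k[(4.66×10⁻⁹)/(0.298) + (-3.15×10⁻⁹)/(0.414) + (-8.75×10⁻⁹)/(0.688) + (-2.52×10⁻⁹)/(0.474)] = -89.9 V.

-89.9 V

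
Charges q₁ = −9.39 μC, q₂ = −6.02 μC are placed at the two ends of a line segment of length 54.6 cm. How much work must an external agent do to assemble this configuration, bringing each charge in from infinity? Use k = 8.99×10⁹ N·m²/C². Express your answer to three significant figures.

0.931 J

The work to assemble the configuration equals its total potential energy, U = Σ kqᵢqⱼ/rᵢⱼ over all pairs.
The separation is r = 0.546 m.
U = (0.931) = 0.931 J.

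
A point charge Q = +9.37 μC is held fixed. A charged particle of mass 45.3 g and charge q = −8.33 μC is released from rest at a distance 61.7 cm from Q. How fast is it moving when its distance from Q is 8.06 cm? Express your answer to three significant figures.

Only the electrostatic force acts, so mechanical energy is conserved: ½mv² = U₁ − U₂ = kQq(1/r₁ − 1/r₂).
U₁ − U₂ = (8.99×10⁹ N·m²/C²)(9.37×10⁻⁶ C)(-8.33×10⁻⁶ C)(1/0.617 − 1/0.0806) = 7.57 J.
v = √(2·7.57/0.0453) = 18.3 m/s.

18.3 m/s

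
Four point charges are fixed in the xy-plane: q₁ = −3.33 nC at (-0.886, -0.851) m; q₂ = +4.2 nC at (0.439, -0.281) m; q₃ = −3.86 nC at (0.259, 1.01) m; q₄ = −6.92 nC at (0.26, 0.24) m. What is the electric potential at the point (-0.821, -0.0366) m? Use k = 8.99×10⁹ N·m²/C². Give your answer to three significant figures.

The total potential is the scalar sum of each charge's contribution, V = Σ kqᵢ/rᵢ.
Distances from the field point to each charge: r₁ = 0.817 m, r₂ = 1.28 m, r₃ = 1.50 m, r₄ = 1.12 m.
V = k[(-3.33×10⁻⁹)/(0.817) + (4.20×10⁻⁹)/(1.28) + (-3.86×10⁻⁹)/(1.50) + (-6.92×10⁻⁹)/(1.12)] = -86.1 V.

-86.1 V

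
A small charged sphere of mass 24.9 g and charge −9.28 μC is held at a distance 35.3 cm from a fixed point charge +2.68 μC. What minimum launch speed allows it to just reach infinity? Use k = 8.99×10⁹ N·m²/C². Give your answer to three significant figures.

To just escape, total mechanical energy must reach zero at infinity: ½mv²_min + U = 0, so ½mv²_min = −U = |kQq|/r.
|U| = |kQq|/r = (8.99×10⁹ N·m²/C²)(2.68×10⁻⁶)(9.28×10⁻⁶)/(0.353) = 0.633 J.
v_min = √(2|U|/m) = √(2·0.633/0.0249) = 7.13 m/s.

7.13 m/s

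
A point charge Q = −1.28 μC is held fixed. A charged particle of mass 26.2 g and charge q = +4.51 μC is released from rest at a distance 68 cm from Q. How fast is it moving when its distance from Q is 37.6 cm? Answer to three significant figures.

2.17 m/s

Only the electrostatic force acts, so mechanical energy is conserved: ½mv² = U₁ − U₂ = kQq(1/r₁ − 1/r₂).
U₁ − U₂ = (8.99×10⁹ N·m²/C²)(-1.28×10⁻⁶ C)(4.51×10⁻⁶ C)(1/0.680 − 1/0.376) = 0.0617 J.
v = √(2·0.0617/0.0262) = 2.17 m/s.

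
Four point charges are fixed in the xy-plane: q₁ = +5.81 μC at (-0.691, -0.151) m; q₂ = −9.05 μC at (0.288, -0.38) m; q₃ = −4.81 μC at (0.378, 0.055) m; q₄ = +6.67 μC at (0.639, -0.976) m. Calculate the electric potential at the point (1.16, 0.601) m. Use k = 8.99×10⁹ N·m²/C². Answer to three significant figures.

-4.51×10⁴ V

The total potential is the scalar sum of each charge's contribution, V = Σ kqᵢ/rᵢ.
Distances from the field point to each charge: r₁ = 2.00 m, r₂ = 1.31 m, r₃ = 0.954 m, r₄ = 1.66 m.
V = k[(5.81×10⁻⁶)/(2.00) + (-9.05×10⁻⁶)/(1.31) + (-4.81×10⁻⁶)/(0.954) + (6.67×10⁻⁶)/(1.66)] = -4.51×10⁴ V.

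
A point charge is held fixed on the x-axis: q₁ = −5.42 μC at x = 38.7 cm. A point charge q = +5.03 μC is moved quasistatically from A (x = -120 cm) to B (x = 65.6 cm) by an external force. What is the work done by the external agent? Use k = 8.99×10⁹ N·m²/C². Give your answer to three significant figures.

-0.757 J

For quasistatic motion the external work equals the change in potential energy: W_ext = qΔV = q(V_B − V_A).
At A: distance to the source charge is 1.59 m; V_A = kq₁/r = -3.07×10⁴ V.
At B: distance to the source charge is 0.269 m; V_B = kq₁/r = -1.81×10⁵ V.
ΔV = V_B − V_A = -1.50×10⁵ V.
W_ext = qΔV = (5.03×10⁻⁶ C)(-1.50×10⁵ V) = -0.757 J.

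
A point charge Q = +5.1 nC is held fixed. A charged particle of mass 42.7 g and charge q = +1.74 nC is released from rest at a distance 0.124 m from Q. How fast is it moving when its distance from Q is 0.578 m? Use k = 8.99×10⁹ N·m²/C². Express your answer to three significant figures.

Only the electrostatic force acts, so mechanical energy is conserved: ½mv² = U₁ − U₂ = kQq(1/r₁ − 1/r₂).
U₁ − U₂ = (8.99×10⁹ N·m²/C²)(5.10×10⁻⁹ C)(1.74×10⁻⁹ C)(1/0.124 − 1/0.578) = 5.05×10⁻⁷ J.
v = √(2·5.05×10⁻⁷/0.0427) = 4.87×10⁻³ m/s.

4.87×10⁻³ m/s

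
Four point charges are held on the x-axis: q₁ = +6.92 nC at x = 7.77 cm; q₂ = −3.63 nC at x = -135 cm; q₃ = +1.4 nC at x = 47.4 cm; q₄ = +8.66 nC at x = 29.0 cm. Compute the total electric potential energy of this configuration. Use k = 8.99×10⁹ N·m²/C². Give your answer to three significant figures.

The assembly work is the sum of pairwise potential energies, U = Σ_{i<j} kqᵢqⱼ/rᵢⱼ.
Pair separations: r₁₂ = 1.43 m, r₁₃ = 0.396 m, r₁₄ = 0.212 m, r₂₃ = 1.82 m, r₂₄ = 1.64 m, r₃₄ = 0.184 m.
Summing all 6 pair terms gives U = 2.99×10⁻⁶ J.

2.99×10⁻⁶ J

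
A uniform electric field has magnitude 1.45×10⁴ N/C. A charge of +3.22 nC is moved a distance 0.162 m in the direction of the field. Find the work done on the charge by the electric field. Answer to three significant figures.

7.56×10⁻⁶ J

The potential change for a displacement 0.162 m in the direction of the field is ΔV = −Ed = -2350 V.
W_field = −qΔV = 7.56×10⁻⁶ J.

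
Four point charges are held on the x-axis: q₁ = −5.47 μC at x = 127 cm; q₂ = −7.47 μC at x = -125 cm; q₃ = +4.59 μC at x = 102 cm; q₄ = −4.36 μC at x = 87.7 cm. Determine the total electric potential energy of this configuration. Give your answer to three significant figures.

The assembly work is the sum of pairwise potential energies, U = Σ_{i<j} kqᵢqⱼ/rᵢⱼ.
Pair separations: r₁₂ = 2.52 m, r₁₃ = 0.250 m, r₁₄ = 0.393 m, r₂₃ = 2.27 m, r₂₄ = 2.13 m, r₃₄ = 0.143 m.
Summing all 6 pair terms gives U = -1.47 J.

-1.47 J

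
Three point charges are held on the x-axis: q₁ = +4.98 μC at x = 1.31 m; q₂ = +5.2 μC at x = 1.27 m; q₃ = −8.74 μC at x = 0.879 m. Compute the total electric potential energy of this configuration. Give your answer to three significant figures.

3.87 J

The assembly work is the sum of pairwise potential energies, U = Σ_{i<j} kqᵢqⱼ/rᵢⱼ.
Pair separations: r₁₂ = 0.0400 m, r₁₃ = 0.431 m, r₂₃ = 0.391 m.
U = (5.82) + (-0.908) + (-1.04) = 3.87 J.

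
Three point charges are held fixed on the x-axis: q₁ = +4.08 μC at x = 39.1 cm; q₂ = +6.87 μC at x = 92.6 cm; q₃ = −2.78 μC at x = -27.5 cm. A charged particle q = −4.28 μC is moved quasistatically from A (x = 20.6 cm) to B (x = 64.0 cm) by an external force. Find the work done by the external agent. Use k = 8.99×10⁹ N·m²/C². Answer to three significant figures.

-0.444 J

For quasistatic motion the external work equals the change in potential energy: W_ext = qΔV = q(V_B − V_A).
At A: distances to the source charges are 0.185 m, 0.720 m, 0.481 m; V_A = Σ kqᵢ/rᵢ = 2.32×10⁵ V.
At B: distances to the source charges are 0.249 m, 0.286 m, 0.915 m; V_B = Σ kqᵢ/rᵢ = 3.36×10⁵ V.
ΔV = V_B − V_A = 1.04×10⁵ V.
W_ext = qΔV = (-4.28×10⁻⁶ C)(1.04×10⁵ V) = -0.444 J.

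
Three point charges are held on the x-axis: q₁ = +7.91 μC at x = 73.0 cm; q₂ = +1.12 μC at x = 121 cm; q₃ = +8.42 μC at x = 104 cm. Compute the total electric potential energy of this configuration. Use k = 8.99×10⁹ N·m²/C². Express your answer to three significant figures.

The assembly work is the sum of pairwise potential energies, U = Σ_{i<j} kqᵢqⱼ/rᵢⱼ.
Pair separations: r₁₂ = 0.480 m, r₁₃ = 0.310 m, r₂₃ = 0.170 m.
U = (0.166) + (1.93) + (0.499) = 2.60 J.

2.60 J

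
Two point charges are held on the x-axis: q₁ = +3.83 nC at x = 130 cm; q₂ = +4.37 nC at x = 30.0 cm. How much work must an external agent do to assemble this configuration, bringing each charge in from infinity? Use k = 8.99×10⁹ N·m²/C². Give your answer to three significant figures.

1.50×10⁻⁷ J

The work to assemble the configuration equals its total potential energy, U = Σ kqᵢqⱼ/rᵢⱼ over all pairs.
Pair separations: r₁₂ = 1.00 m.
U = (1.50×10⁻⁷) = 1.50×10⁻⁷ J.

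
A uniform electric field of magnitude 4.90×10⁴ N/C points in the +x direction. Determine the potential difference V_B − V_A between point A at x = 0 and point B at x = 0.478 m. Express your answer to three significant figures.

-2.34×10⁴ V

In a uniform field, potential decreases in the direction of E: V_B − V_A = −E·Δx.
V_B − V_A = −(4.90×10⁴ V/m)(0.478 m) = -2.34×10⁴ V.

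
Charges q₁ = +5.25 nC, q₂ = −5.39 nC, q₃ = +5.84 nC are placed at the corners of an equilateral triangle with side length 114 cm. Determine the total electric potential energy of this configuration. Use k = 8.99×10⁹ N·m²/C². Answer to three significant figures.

The work to assemble the configuration equals its total potential energy, U = Σ kqᵢqⱼ/rᵢⱼ over all pairs.
All three pair separations equal the side length, 1.14 m.
U = (-2.23×10⁻⁷) + (2.42×10⁻⁷) + (-2.48×10⁻⁷) = -2.30×10⁻⁷ J.

-2.30×10⁻⁷ J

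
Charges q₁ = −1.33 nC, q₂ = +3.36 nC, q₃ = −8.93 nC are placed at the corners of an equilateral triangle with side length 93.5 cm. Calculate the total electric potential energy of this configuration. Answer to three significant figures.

-2.17×10⁻⁷ J

The assembly work is the sum of pairwise potential energies, U = Σ_{i<j} kqᵢqⱼ/rᵢⱼ.
All three pair separations equal the side length, 0.935 m.
U = (-4.30×10⁻⁸) + (1.14×10⁻⁷) + (-2.88×10⁻⁷) = -2.17×10⁻⁷ J.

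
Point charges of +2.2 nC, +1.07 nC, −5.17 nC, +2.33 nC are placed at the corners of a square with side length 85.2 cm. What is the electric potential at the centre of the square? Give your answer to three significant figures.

6.42 V

Electric potential is a scalar, so the contributions from each charge add algebraically: V = Σ kqᵢ/rᵢ.
The distance from each corner to the centre is a√2/2 = 0.602 m.
V = k[(2.20×10⁻⁹)/(0.602) + (1.07×10⁻⁹)/(0.602) + (-5.17×10⁻⁹)/(0.602) + (2.33×10⁻⁹)/(0.602)] = 6.42 V.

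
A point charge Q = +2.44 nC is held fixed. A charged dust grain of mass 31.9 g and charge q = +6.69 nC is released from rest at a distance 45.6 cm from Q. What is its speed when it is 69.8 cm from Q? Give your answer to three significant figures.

2.64×10⁻³ m/s

Only the electrostatic force acts, so mechanical energy is conserved: ½mv² = U₁ − U₂ = kQq(1/r₁ − 1/r₂).
U₁ − U₂ = (8.99×10⁹ N·m²/C²)(2.44×10⁻⁹ C)(6.69×10⁻⁹ C)(1/0.456 − 1/0.698) = 1.12×10⁻⁷ J.
v = √(2·1.12×10⁻⁷/0.0319) = 2.64×10⁻³ m/s.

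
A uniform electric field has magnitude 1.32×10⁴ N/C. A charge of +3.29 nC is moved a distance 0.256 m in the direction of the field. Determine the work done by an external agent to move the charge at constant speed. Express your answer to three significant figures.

-1.11×10⁻⁵ J

The potential change for a displacement 0.256 m in the direction of the field is ΔV = −Ed = -3380 V.
W_ext = qΔV = -1.11×10⁻⁵ J.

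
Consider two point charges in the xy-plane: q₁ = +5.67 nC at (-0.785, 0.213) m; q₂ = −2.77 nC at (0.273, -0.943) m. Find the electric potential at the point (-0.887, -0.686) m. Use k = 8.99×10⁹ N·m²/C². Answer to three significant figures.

The total potential is the scalar sum of each charge's contribution, V = Σ kqᵢ/rᵢ.
Distances from the field point to each charge: r₁ = 0.905 m, r₂ = 1.19 m.
V = k[(5.67×10⁻⁹)/(0.905) + (-2.77×10⁻⁹)/(1.19)] = 35.4 V.

35.4 V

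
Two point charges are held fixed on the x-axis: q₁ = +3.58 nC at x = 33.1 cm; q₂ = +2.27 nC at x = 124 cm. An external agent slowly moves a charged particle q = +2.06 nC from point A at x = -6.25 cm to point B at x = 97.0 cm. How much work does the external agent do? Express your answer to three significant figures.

For quasistatic motion the external work equals the change in potential energy: W_ext = qΔV = q(V_B − V_A).
At A: distances to the source charges are 0.394 m, 1.30 m; V_A = Σ kqᵢ/rᵢ = 97.5 V.
At B: distances to the source charges are 0.639 m, 0.270 m; V_B = Σ kqᵢ/rᵢ = 126 V.
ΔV = V_B − V_A = 28.5 V.
W_ext = qΔV = (2.06×10⁻⁹ C)(28.5 V) = 5.87×10⁻⁸ J.

5.87×10⁻⁸ J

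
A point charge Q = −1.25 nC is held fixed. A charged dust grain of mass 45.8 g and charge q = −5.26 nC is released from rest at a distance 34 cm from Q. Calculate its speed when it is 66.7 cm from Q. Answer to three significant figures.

1.93×10⁻³ m/s

Only the electrostatic force acts, so mechanical energy is conserved: ½mv² = U₁ − U₂ = kQq(1/r₁ − 1/r₂).
U₁ − U₂ = (8.99×10⁹ N·m²/C²)(-1.25×10⁻⁹ C)(-5.26×10⁻⁹ C)(1/0.340 − 1/0.667) = 8.52×10⁻⁸ J.
v = √(2·8.52×10⁻⁸/0.0458) = 1.93×10⁻³ m/s.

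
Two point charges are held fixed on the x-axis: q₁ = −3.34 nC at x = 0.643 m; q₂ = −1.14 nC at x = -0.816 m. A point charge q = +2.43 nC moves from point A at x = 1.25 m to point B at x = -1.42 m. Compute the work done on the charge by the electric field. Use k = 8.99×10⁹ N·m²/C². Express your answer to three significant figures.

-5.57×10⁻⁸ J

The work done by the electric force is W_field = −ΔU = −q(V_B − V_A) = q(V_A − V_B).
At A: distances to the source charges are 0.607 m, 2.07 m; V_A = Σ kqᵢ/rᵢ = -54.4 V.
At B: distances to the source charges are 2.06 m, 0.604 m; V_B = Σ kqᵢ/rᵢ = -31.5 V.
ΔV = V_B − V_A = 22.9 V.
W_field = −qΔV = −(2.43×10⁻⁹ C)(22.9 V) = -5.57×10⁻⁸ J.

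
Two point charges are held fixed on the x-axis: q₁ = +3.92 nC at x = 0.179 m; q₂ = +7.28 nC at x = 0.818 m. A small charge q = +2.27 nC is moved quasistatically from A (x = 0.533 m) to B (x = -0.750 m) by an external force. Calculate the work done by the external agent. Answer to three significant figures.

For quasistatic motion the external work equals the change in potential energy: W_ext = qΔV = q(V_B − V_A).
At A: distances to the source charges are 0.354 m, 0.285 m; V_A = Σ kqᵢ/rᵢ = 329 V.
At B: distances to the source charges are 0.929 m, 1.57 m; V_B = Σ kqᵢ/rᵢ = 79.7 V.
ΔV = V_B − V_A = -250 V.
W_ext = qΔV = (2.27×10⁻⁹ C)(-250 V) = -5.66×10⁻⁷ J.

-5.66×10⁻⁷ J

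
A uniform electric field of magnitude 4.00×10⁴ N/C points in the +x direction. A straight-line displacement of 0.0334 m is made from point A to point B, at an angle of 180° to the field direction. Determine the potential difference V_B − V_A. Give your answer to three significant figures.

Only the component of displacement along E changes the potential: ΔV = −E·d·cosθ.
ΔV = −(4.00×10⁴ V/m)(0.0334 m)cos180° = 1340 V.

1340 V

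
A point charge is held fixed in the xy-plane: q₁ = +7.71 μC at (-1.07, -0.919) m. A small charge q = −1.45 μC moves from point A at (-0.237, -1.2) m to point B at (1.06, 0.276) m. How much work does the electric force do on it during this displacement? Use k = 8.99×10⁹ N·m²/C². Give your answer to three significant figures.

The work done by the electric force is W_field = −ΔU = −q(V_B − V_A) = q(V_A − V_B).
At A: distance to the source charge is 0.879 m; V_A = kq₁/r = 7.88×10⁴ V.
At B: distance to the source charge is 2.44 m; V_B = kq₁/r = 2.84×10⁴ V.
ΔV = V_B − V_A = -5.05×10⁴ V.
W_field = −qΔV = −(-1.45×10⁻⁶ C)(-5.05×10⁴ V) = -0.0732 J.

-0.0732 J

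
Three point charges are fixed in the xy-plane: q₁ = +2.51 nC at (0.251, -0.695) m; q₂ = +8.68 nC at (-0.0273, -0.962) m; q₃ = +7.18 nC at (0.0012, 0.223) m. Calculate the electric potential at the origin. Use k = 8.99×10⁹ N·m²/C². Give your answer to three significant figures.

The total potential is the scalar sum of each charge's contribution, V = Σ kqᵢ/rᵢ.
Distances from the field point to each charge: r₁ = 0.739 m, r₂ = 0.962 m, r₃ = 0.223 m.
V = k[(2.51×10⁻⁹)/(0.739) + (8.68×10⁻⁹)/(0.962) + (7.18×10⁻⁹)/(0.223)] = 401 V.

401 V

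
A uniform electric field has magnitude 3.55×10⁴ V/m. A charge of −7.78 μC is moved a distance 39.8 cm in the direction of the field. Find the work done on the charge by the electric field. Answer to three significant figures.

The potential change for a displacement 39.8 cm in the direction of the field is ΔV = −Ed = -1.41×10⁴ V.
W_field = −qΔV = -0.110 J.

-0.110 J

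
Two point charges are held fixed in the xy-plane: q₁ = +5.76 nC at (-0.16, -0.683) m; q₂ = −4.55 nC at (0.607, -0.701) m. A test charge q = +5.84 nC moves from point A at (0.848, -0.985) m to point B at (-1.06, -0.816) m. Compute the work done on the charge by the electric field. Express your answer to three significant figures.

The work done by the electric force is W_field = −ΔU = −q(V_B − V_A) = q(V_A − V_B).
At A: distances to the source charges are 1.05 m, 0.372 m; V_A = Σ kqᵢ/rᵢ = -60.6 V.
At B: distances to the source charges are 0.910 m, 1.67 m; V_B = Σ kqᵢ/rᵢ = 32.4 V.
ΔV = V_B − V_A = 93.0 V.
W_field = −qΔV = −(5.84×10⁻⁹ C)(93.0 V) = -5.43×10⁻⁷ J.

-5.43×10⁻⁷ J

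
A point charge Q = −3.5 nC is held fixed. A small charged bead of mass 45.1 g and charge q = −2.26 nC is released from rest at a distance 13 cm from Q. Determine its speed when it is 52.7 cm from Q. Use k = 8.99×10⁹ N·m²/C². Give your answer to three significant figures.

Only the electrostatic force acts, so mechanical energy is conserved: ½mv² = U₁ − U₂ = kQq(1/r₁ − 1/r₂).
U₁ − U₂ = (8.99×10⁹ N·m²/C²)(-3.50×10⁻⁹ C)(-2.26×10⁻⁹ C)(1/0.130 − 1/0.527) = 4.12×10⁻⁷ J.
v = √(2·4.12×10⁻⁷/0.0451) = 4.27×10⁻³ m/s.

4.27×10⁻³ m/s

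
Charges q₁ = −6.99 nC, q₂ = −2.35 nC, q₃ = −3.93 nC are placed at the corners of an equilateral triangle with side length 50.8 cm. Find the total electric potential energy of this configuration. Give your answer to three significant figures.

The work to assemble the configuration equals its total potential energy, U = Σ kqᵢqⱼ/rᵢⱼ over all pairs.
All three pair separations equal the side length, 0.508 m.
U = (2.91×10⁻⁷) + (4.86×10⁻⁷) + (1.63×10⁻⁷) = 9.40×10⁻⁷ J.

9.40×10⁻⁷ J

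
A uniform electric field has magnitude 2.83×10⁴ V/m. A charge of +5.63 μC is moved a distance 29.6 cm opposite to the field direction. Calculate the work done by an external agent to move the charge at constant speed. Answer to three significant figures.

0.0472 J

The potential change for a displacement 29.6 cm opposite to the field direction is ΔV = +Ed = 8380 V.
W_ext = qΔV = 0.0472 J.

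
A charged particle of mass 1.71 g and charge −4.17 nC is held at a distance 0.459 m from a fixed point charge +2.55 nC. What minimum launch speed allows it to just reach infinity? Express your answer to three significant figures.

0.0156 m/s

To just escape, total mechanical energy must reach zero at infinity: ½mv²_min + U = 0, so ½mv²_min = −U = |kQq|/r.
|U| = |kQq|/r = (8.99×10⁹ N·m²/C²)(2.55×10⁻⁹)(4.17×10⁻⁹)/(0.459) = 2.08×10⁻⁷ J.
v_min = √(2|U|/m) = √(2·2.08×10⁻⁷/1.71×10⁻³) = 0.0156 m/s.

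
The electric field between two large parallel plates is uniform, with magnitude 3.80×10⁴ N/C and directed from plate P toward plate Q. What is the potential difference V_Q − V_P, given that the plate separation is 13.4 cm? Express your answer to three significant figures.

In a uniform field, potential decreases in the direction of E: ΔV = −E·d for a displacement d parallel to E.
Going from P to Q is a displacement of 13.4 cm along the field, so V_Q − V_P = −Ed = -5090 V.

-5090 V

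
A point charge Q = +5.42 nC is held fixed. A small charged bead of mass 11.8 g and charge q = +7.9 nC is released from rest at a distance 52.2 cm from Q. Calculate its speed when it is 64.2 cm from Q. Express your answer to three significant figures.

4.83×10⁻³ m/s

Only the electrostatic force acts, so mechanical energy is conserved: ½mv² = U₁ − U₂ = kQq(1/r₁ − 1/r₂).
U₁ − U₂ = (8.99×10⁹ N·m²/C²)(5.42×10⁻⁹ C)(7.90×10⁻⁹ C)(1/0.522 − 1/0.642) = 1.38×10⁻⁷ J.
v = √(2·1.38×10⁻⁷/0.0118) = 4.83×10⁻³ m/s.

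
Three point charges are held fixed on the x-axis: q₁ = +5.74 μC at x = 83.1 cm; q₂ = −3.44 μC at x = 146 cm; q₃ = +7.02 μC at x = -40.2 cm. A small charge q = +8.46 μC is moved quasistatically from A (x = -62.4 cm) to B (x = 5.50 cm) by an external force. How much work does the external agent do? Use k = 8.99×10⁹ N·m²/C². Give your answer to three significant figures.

For quasistatic motion the external work equals the change in potential energy: W_ext = qΔV = q(V_B − V_A).
At A: distances to the source charges are 1.46 m, 2.08 m, 0.222 m; V_A = Σ kqᵢ/rᵢ = 3.05×10⁵ V.
At B: distances to the source charges are 0.776 m, 1.41 m, 0.457 m; V_B = Σ kqᵢ/rᵢ = 1.83×10⁵ V.
ΔV = V_B − V_A = -1.22×10⁵ V.
W_ext = qΔV = (8.46×10⁻⁶ C)(-1.22×10⁵ V) = -1.03 J.

-1.03 J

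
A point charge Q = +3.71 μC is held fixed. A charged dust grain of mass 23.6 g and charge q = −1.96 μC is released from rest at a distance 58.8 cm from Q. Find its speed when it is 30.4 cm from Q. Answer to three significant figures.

2.97 m/s

Only the electrostatic force acts, so mechanical energy is conserved: ½mv² = U₁ − U₂ = kQq(1/r₁ − 1/r₂).
U₁ − U₂ = (8.99×10⁹ N·m²/C²)(3.71×10⁻⁶ C)(-1.96×10⁻⁶ C)(1/0.588 − 1/0.304) = 0.104 J.
v = √(2·0.104/0.0236) = 2.97 m/s.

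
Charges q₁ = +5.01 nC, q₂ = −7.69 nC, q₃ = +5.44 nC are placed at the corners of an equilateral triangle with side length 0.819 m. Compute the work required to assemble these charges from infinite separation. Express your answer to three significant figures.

The assembly work is the sum of pairwise potential energies, U = Σ_{i<j} kqᵢqⱼ/rᵢⱼ.
All three pair separations equal the side length, 0.819 m.
U = (-4.23×10⁻⁷) + (2.99×10⁻⁷) + (-4.59×10⁻⁷) = -5.83×10⁻⁷ J.

-5.83×10⁻⁷ J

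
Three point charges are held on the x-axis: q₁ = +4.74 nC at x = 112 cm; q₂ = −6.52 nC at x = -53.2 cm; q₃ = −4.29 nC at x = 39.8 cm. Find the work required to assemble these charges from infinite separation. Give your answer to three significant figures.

-1.51×10⁻⁷ J

The assembly work is the sum of pairwise potential energies, U = Σ_{i<j} kqᵢqⱼ/rᵢⱼ.
Pair separations: r₁₂ = 1.65 m, r₁₃ = 0.722 m, r₂₃ = 0.930 m.
U = (-1.68×10⁻⁷) + (-2.53×10⁻⁷) + (2.70×10⁻⁷) = -1.51×10⁻⁷ J.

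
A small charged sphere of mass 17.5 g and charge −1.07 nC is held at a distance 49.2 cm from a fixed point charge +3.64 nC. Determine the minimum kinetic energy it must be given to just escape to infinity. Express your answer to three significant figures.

7.12×10⁻⁸ J

To just escape, total mechanical energy must reach zero at infinity: ½mv²_min + U = 0, so ½mv²_min = −U = |kQq|/r.
|U| = |kQq|/r = (8.99×10⁹ N·m²/C²)(3.64×10⁻⁹)(1.07×10⁻⁹)/(0.492) = 7.12×10⁻⁸ J.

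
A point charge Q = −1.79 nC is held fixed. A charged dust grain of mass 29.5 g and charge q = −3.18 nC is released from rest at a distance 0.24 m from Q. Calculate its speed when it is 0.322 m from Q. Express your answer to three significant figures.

1.92×10⁻³ m/s

Only the electrostatic force acts, so mechanical energy is conserved: ½mv² = U₁ − U₂ = kQq(1/r₁ − 1/r₂).
U₁ − U₂ = (8.99×10⁹ N·m²/C²)(-1.79×10⁻⁹ C)(-3.18×10⁻⁹ C)(1/0.240 − 1/0.322) = 5.43×10⁻⁸ J.
v = √(2·5.43×10⁻⁸/0.0295) = 1.92×10⁻³ m/s.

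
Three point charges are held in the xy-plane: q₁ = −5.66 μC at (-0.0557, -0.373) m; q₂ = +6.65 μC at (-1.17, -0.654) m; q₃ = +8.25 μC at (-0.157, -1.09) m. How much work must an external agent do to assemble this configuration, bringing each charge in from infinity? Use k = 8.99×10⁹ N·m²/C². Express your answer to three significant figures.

-0.427 J

The assembly work is the sum of pairwise potential energies, U = Σ_{i<j} kqᵢqⱼ/rᵢⱼ.
Pair separations: r₁₂ = 1.15 m, r₁₃ = 0.724 m, r₂₃ = 1.10 m.
U = (-0.294) + (-0.580) + (0.447) = -0.427 J.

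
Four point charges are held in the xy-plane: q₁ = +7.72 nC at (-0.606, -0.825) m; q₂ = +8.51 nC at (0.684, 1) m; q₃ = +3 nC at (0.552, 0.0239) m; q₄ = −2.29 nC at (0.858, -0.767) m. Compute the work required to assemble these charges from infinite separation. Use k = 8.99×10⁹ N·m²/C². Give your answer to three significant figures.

3.62×10⁻⁷ J

The assembly work is the sum of pairwise potential energies, U = Σ_{i<j} kqᵢqⱼ/rᵢⱼ.
Pair separations: r₁₂ = 2.23 m, r₁₃ = 1.44 m, r₁₄ = 1.47 m, r₂₃ = 0.985 m, r₂₄ = 1.78 m, r₃₄ = 0.848 m.
Summing all 6 pair terms gives U = 3.62×10⁻⁷ J.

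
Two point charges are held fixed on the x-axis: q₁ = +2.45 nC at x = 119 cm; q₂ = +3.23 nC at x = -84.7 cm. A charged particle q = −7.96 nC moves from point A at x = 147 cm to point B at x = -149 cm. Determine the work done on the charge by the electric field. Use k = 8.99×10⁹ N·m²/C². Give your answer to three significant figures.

The work done by the electric force is W_field = −ΔU = −q(V_B − V_A) = q(V_A − V_B).
At A: distances to the source charges are 0.280 m, 2.32 m; V_A = Σ kqᵢ/rᵢ = 91.2 V.
At B: distances to the source charges are 2.68 m, 0.643 m; V_B = Σ kqᵢ/rᵢ = 53.4 V.
ΔV = V_B − V_A = -37.8 V.
W_field = −qΔV = −(-7.96×10⁻⁹ C)(-37.8 V) = -3.01×10⁻⁷ J.

-3.01×10⁻⁷ J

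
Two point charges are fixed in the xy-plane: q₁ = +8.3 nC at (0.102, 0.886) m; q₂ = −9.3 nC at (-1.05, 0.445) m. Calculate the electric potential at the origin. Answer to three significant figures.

Electric potential is a scalar, so the contributions from each charge add algebraically: V = Σ kqᵢ/rᵢ.
Distances from the field point to each charge: r₁ = 0.892 m, r₂ = 1.14 m.
V = k[(8.30×10⁻⁹)/(0.892) + (-9.30×10⁻⁹)/(1.14)] = 10.4 V.

10.4 V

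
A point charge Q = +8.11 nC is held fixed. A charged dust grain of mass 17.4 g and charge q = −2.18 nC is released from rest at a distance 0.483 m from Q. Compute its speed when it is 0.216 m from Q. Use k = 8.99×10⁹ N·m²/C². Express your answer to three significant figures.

Only the electrostatic force acts, so mechanical energy is conserved: ½mv² = U₁ − U₂ = kQq(1/r₁ − 1/r₂).
U₁ − U₂ = (8.99×10⁹ N·m²/C²)(8.11×10⁻⁹ C)(-2.18×10⁻⁹ C)(1/0.483 − 1/0.216) = 4.07×10⁻⁷ J.
v = √(2·4.07×10⁻⁷/0.0174) = 6.84×10⁻³ m/s.

6.84×10⁻³ m/s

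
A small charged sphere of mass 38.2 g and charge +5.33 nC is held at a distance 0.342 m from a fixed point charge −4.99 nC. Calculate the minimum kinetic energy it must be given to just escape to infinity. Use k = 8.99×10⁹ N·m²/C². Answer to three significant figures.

6.99×10⁻⁷ J

To just escape, total mechanical energy must reach zero at infinity: ½mv²_min + U = 0, so ½mv²_min = −U = |kQq|/r.
|U| = |kQq|/r = (8.99×10⁹ N·m²/C²)(4.99×10⁻⁹)(5.33×10⁻⁹)/(0.342) = 6.99×10⁻⁷ J.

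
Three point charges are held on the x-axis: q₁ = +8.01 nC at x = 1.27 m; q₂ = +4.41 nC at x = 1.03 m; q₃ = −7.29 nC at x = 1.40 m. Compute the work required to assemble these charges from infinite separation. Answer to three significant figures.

The work to assemble the configuration equals its total potential energy, U = Σ kqᵢqⱼ/rᵢⱼ over all pairs.
Pair separations: r₁₂ = 0.240 m, r₁₃ = 0.130 m, r₂₃ = 0.370 m.
U = (1.32×10⁻⁶) + (-4.04×10⁻⁶) + (-7.81×10⁻⁷) = -3.50×10⁻⁶ J.

-3.50×10⁻⁶ J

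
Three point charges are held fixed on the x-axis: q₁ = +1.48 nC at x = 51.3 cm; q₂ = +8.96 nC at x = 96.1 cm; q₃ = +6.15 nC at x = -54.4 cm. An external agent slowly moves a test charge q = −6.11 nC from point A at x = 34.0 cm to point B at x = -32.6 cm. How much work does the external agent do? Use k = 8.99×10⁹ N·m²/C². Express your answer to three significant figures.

For quasistatic motion the external work equals the change in potential energy: W_ext = qΔV = q(V_B − V_A).
At A: distances to the source charges are 0.173 m, 0.621 m, 0.884 m; V_A = Σ kqᵢ/rᵢ = 269 V.
At B: distances to the source charges are 0.839 m, 1.29 m, 0.218 m; V_B = Σ kqᵢ/rᵢ = 332 V.
ΔV = V_B − V_A = 62.9 V.
W_ext = qΔV = (-6.11×10⁻⁹ C)(62.9 V) = -3.84×10⁻⁷ J.

-3.84×10⁻⁷ J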